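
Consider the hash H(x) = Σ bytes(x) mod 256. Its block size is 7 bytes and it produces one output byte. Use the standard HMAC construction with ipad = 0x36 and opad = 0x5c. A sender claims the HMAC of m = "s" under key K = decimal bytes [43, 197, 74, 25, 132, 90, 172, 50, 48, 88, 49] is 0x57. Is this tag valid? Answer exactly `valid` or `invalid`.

invalid

Key decimal bytes [43, 197, 74, 25, 132, 90, 172, 50, 48, 88, 49] = 2b c5 4a 19 84 5a ac 32 30 58 31 is 11 bytes > B = 7, so hash it first: H(key) = c8, then zero-pad to 7 bytes: K' = c8 00 00 00 00 00 00.
K' ⊕ ipad = fe 36 36 36 36 36 36; K' ⊕ opad = 94 5c 5c 5c 5c 5c 5c.
Inner hash: sum = 254+54+54+54+54+54+54+115 = 693; mod 256 = 181 → b5.
Outer hash (recomputed tag): sum = 148+92+92+92+92+92+92+181 = 881; mod 256 = 113 → 71.
Recomputed tag = 71; claimed = 57 → mismatch.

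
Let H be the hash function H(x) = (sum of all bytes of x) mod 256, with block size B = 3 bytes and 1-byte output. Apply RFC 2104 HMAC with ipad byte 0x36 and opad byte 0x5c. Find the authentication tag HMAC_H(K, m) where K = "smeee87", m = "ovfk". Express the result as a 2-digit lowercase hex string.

Key "smeee87" = 73 6d 65 65 65 38 37 is 7 bytes > B = 3, so hash it first: H(key) = 7e, then zero-pad to 3 bytes: K' = 7e 00 00.
K' ⊕ ipad = 48 36 36.  K' ⊕ opad = 22 5c 5c.
Inner input = (K'⊕ipad) ∥ m = 48 36 36 ∥ 6f 76 66 6b.
Inner hash: sum = 72+54+54+111+118+102+107 = 618; mod 256 = 106 → 6a.
Outer input = (K'⊕opad) ∥ inner = 22 5c 5c ∥ 6a.
Outer hash (tag): sum = 34+92+92+106 = 324; mod 256 = 68 → 44.

44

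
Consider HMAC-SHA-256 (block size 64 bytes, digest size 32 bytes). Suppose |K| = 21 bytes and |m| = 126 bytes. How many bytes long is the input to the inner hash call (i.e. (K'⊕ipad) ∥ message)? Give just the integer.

Key is 21 ≤ 64 bytes, zero-padded: |K'| = 64.
Inner input = (K'⊕ipad) ∥ m → 64 + 126 = 190 bytes.

190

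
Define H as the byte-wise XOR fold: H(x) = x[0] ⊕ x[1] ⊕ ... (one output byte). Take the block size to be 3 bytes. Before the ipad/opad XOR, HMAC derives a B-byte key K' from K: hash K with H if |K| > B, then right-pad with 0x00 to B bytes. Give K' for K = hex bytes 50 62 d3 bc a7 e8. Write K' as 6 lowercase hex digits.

|K| = 6 > B = 3, so first hash the key.
H(K): XOR 50⊕62⊕d3⊕bc⊕a7⊕e8 = 12.
Zero-pad H(K) = 12 to 3 bytes: K' = 12 00 00.

120000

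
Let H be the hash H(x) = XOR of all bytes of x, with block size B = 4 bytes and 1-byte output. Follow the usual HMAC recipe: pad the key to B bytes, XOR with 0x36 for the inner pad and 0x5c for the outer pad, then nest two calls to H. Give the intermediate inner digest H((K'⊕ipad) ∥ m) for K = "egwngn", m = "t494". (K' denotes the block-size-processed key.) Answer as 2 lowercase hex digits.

Key "egwngn" = 65 67 77 6e 67 6e is 6 bytes > B = 4, so hash it first: H(key) = 12, then zero-pad to 4 bytes: K' = 12 00 00 00.
K' ⊕ ipad = 24 36 36 36.
Inner input = 24 36 36 36 ∥ 74 34 39 34.
Inner hash: XOR 24⊕36⊕36⊕36⊕74⊕34⊕39⊕34 = 5f.

5f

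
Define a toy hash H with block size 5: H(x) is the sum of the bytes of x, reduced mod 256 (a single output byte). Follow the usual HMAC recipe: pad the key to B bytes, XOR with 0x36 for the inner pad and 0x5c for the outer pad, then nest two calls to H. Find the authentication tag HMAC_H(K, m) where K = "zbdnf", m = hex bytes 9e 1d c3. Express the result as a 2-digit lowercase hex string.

20

Key "zbdnf" = 7a 62 64 6e 66 is exactly B = 5 bytes: K' = 7a 62 64 6e 66.
K' ⊕ ipad = 4c 54 52 58 50.  K' ⊕ opad = 26 3e 38 32 3a.
Inner input = (K'⊕ipad) ∥ m = 4c 54 52 58 50 ∥ 9e 1d c3.
Inner hash: sum = 76+84+82+88+80+158+29+195 = 792; mod 256 = 24 → 18.
Outer input = (K'⊕opad) ∥ inner = 26 3e 38 32 3a ∥ 18.
Outer hash (tag): sum = 38+62+56+50+58+24 = 288; mod 256 = 32 → 20.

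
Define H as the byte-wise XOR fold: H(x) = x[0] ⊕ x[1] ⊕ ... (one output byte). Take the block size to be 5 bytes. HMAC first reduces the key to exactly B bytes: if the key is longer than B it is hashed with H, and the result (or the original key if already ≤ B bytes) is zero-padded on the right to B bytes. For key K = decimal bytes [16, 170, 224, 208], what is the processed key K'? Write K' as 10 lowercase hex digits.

10aae0d000

Key decimal bytes [16, 170, 224, 208] = 10 aa e0 d0 is 4 bytes ≤ B = 5; zero-pad to 5 bytes: K' = 10 aa e0 d0 00.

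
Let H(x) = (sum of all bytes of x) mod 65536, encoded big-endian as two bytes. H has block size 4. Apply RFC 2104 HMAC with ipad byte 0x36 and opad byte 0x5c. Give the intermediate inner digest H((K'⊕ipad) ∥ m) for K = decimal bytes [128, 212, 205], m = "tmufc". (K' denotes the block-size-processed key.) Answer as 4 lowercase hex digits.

04e8

Key decimal bytes [128, 212, 205] = 80 d4 cd is 3 bytes ≤ B = 4; zero-pad to 4 bytes: K' = 80 d4 cd 00.
K' ⊕ ipad = b6 e2 fb 36.
Inner input = b6 e2 fb 36 ∥ 74 6d 75 66 63.
Inner hash: sum = 182+226+251+54+116+109+117+102+99 = 1256 → 04 e8.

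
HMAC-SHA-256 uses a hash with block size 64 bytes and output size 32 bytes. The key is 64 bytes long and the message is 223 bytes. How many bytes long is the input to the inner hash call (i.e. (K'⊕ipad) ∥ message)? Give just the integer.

287

Key is 64 ≤ 64 bytes, zero-padded: |K'| = 64.
Inner input = (K'⊕ipad) ∥ m → 64 + 223 = 287 bytes.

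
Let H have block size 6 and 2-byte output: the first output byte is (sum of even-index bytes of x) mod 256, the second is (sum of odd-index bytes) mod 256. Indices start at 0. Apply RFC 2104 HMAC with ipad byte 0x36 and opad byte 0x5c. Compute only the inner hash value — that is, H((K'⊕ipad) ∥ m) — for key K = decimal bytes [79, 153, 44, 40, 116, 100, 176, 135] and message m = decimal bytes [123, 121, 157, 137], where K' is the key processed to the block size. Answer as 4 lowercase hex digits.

Key decimal bytes [79, 153, 44, 40, 116, 100, 176, 135] = 4f 99 2c 28 74 64 b0 87 is 8 bytes > B = 6, so hash it first: H(key) = 9f ac, then zero-pad to 6 bytes: K' = 9f ac 00 00 00 00.
K' ⊕ ipad = a9 9a 36 36 36 36.
Inner input = a9 9a 36 36 36 36 ∥ 7b 79 9d 89.
Inner hash: even-index sum = 557 mod 256 = 45; odd-index sum = 520 mod 256 = 8 → 2d 08.

2d08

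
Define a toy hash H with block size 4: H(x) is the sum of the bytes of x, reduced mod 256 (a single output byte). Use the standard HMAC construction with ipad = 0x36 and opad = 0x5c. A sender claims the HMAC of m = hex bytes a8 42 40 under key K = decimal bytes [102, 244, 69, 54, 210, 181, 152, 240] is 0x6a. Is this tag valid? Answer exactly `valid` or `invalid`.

valid

Key decimal bytes [102, 244, 69, 54, 210, 181, 152, 240] = 66 f4 45 36 d2 b5 98 f0 is 8 bytes > B = 4, so hash it first: H(key) = e4, then zero-pad to 4 bytes: K' = e4 00 00 00.
K' ⊕ ipad = d2 36 36 36; K' ⊕ opad = b8 5c 5c 5c.
Inner hash: sum = 210+54+54+54+168+66+64 = 670; mod 256 = 158 → 9e.
Outer hash (recomputed tag): sum = 184+92+92+92+158 = 618; mod 256 = 106 → 6a.
Recomputed tag = 6a; claimed = 6a → match.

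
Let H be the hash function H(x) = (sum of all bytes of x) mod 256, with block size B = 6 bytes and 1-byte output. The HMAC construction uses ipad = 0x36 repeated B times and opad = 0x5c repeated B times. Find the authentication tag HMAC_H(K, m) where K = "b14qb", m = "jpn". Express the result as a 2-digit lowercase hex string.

Key "b14qb" = 62 31 34 71 62 is 5 bytes ≤ B = 6; zero-pad to 6 bytes: K' = 62 31 34 71 62 00.
K' ⊕ ipad = 54 07 02 47 54 36.  K' ⊕ opad = 3e 6d 68 2d 3e 5c.
Inner input = (K'⊕ipad) ∥ m = 54 07 02 47 54 36 ∥ 6a 70 6e.
Inner hash: sum = 84+7+2+71+84+54+106+112+110 = 630; mod 256 = 118 → 76.
Outer input = (K'⊕opad) ∥ inner = 3e 6d 68 2d 3e 5c ∥ 76.
Outer hash (tag): sum = 62+109+104+45+62+92+118 = 592; mod 256 = 80 → 50.

50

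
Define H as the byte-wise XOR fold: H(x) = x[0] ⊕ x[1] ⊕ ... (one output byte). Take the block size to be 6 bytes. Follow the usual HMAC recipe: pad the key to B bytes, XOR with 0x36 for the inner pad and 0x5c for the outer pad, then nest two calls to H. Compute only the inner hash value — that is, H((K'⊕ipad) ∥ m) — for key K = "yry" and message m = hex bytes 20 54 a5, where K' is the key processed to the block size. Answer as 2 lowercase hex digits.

Key "yry" = 79 72 79 is 3 bytes ≤ B = 6; zero-pad to 6 bytes: K' = 79 72 79 00 00 00.
K' ⊕ ipad = 4f 44 4f 36 36 36.
Inner input = 4f 44 4f 36 36 36 ∥ 20 54 a5.
Inner hash: XOR 4f⊕44⊕4f⊕36⊕36⊕36⊕20⊕54⊕a5 = a3.

a3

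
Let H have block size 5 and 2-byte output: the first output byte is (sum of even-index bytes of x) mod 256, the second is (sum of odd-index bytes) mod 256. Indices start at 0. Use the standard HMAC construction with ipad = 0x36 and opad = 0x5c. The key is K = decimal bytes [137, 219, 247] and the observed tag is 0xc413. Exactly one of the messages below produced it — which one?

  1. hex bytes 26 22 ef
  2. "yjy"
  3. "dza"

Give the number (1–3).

Key decimal bytes [137, 219, 247] = 89 db f7 is 3 bytes ≤ B = 5; zero-pad to 5 bytes: K' = 89 db f7 00 00.
K' ⊕ ipad = bf ed c1 36 36; K' ⊕ opad = d5 87 ab 5c 5c.
m1: inner = H(bf ed c1 36 36 26 22 ef) = d8 38; tag = H(d5 87 ab 5c 5c d8 38) = 14bb
m2: inner = H(bf ed c1 36 36 79 6a 79) = 20 15; tag = H(d5 87 ab 5c 5c 20 15) = f103
m3: inner = H(bf ed c1 36 36 64 7a 61) = 30 e8; tag = H(d5 87 ab 5c 5c 30 e8) = c413 ← matches

3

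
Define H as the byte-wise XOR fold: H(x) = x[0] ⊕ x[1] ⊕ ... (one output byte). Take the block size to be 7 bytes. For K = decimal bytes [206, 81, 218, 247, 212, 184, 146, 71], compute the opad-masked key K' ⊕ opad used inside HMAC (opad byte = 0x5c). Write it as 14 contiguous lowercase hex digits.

Key decimal bytes [206, 81, 218, 247, 212, 184, 146, 71] = ce 51 da f7 d4 b8 92 47 is 8 bytes > B = 7, so hash it first: H(key) = 0b, then zero-pad to 7 bytes: K' = 0b 00 00 00 00 00 00.
XOR each byte with 0x5c: 0b⊕5c=57, 00⊕5c=5c, 00⊕5c=5c, 00⊕5c=5c, 00⊕5c=5c, 00⊕5c=5c, 00⊕5c=5c.

575c5c5c5c5c5c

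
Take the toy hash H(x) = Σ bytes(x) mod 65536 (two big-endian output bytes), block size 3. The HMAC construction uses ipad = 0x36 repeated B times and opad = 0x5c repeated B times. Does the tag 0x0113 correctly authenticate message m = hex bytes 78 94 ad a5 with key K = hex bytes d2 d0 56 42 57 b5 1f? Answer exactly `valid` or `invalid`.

Key hex bytes d2 d0 56 42 57 b5 1f is 7 bytes > B = 3, so hash it first: H(key) = 03 65, then zero-pad to 3 bytes: K' = 03 65 00.
K' ⊕ ipad = 35 53 36; K' ⊕ opad = 5f 39 5c.
Inner hash: sum = 53+83+54+120+148+173+165 = 796 → 03 1c.
Outer hash (recomputed tag): sum = 95+57+92+3+28 = 275 → 01 13.
Recomputed tag = 0113; claimed = 0113 → match.

valid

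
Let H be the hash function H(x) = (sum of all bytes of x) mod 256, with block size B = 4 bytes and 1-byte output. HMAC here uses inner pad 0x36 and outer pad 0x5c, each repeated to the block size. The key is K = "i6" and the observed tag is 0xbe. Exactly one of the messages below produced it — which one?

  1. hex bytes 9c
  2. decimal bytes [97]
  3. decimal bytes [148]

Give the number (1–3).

1

Key "i6" = 69 36 is 2 bytes ≤ B = 4; zero-pad to 4 bytes: K' = 69 36 00 00.
K' ⊕ ipad = 5f 00 36 36; K' ⊕ opad = 35 6a 5c 5c.
m1: inner = H(5f 00 36 36 9c) = 67; tag = H(35 6a 5c 5c 67) = be ← matches
m2: inner = H(5f 00 36 36 61) = 2c; tag = H(35 6a 5c 5c 2c) = 83
m3: inner = H(5f 00 36 36 94) = 5f; tag = H(35 6a 5c 5c 5f) = b6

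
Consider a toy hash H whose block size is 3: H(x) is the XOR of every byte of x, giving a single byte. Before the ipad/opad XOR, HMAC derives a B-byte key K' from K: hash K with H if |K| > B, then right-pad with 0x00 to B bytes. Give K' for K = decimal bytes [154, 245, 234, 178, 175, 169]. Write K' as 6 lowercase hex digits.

310000

|K| = 6 > B = 3, so first hash the key.
H(K): XOR 9a⊕f5⊕ea⊕b2⊕af⊕a9 = 31.
Zero-pad H(K) = 31 to 3 bytes: K' = 31 00 00.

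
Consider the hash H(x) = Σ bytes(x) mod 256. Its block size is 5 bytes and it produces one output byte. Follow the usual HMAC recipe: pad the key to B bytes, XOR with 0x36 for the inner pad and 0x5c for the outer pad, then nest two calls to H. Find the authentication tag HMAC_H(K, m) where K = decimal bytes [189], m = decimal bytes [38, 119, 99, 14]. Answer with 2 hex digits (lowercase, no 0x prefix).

Key decimal bytes [189] = bd is 1 byte ≤ B = 5; zero-pad to 5 bytes: K' = bd 00 00 00 00.
K' ⊕ ipad = 8b 36 36 36 36.  K' ⊕ opad = e1 5c 5c 5c 5c.
Inner input = (K'⊕ipad) ∥ m = 8b 36 36 36 36 ∥ 26 77 63 0e.
Inner hash: sum = 139+54+54+54+54+38+119+99+14 = 625; mod 256 = 113 → 71.
Outer input = (K'⊕opad) ∥ inner = e1 5c 5c 5c 5c ∥ 71.
Outer hash (tag): sum = 225+92+92+92+92+113 = 706; mod 256 = 194 → c2.

c2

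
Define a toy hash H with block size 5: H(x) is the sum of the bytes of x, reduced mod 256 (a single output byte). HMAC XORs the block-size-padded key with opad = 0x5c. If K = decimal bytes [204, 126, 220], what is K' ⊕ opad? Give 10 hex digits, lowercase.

9022805c5c

Key decimal bytes [204, 126, 220] = cc 7e dc is 3 bytes ≤ B = 5; zero-pad to 5 bytes: K' = cc 7e dc 00 00.
XOR each byte with 0x5c: cc⊕5c=90, 7e⊕5c=22, dc⊕5c=80, 00⊕5c=5c, 00⊕5c=5c.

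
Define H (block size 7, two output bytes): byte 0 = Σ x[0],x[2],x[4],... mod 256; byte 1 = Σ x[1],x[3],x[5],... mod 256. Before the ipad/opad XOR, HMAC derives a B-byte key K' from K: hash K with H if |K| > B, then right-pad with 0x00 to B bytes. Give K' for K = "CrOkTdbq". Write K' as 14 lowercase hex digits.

48b20000000000

|K| = 8 > B = 7, so first hash the key.
H(K): even-index sum = 328 mod 256 = 72; odd-index sum = 434 mod 256 = 178 → 48 b2.
Zero-pad H(K) = 48 b2 to 7 bytes: K' = 48 b2 00 00 00 00 00.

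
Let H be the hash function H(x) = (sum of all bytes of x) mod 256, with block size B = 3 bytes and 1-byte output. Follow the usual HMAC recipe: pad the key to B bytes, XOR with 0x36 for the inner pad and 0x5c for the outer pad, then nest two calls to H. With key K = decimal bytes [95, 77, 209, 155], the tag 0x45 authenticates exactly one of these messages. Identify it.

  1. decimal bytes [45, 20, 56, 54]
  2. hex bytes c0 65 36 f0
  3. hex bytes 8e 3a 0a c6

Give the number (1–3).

1

Key decimal bytes [95, 77, 209, 155] = 5f 4d d1 9b is 4 bytes > B = 3, so hash it first: H(key) = 18, then zero-pad to 3 bytes: K' = 18 00 00.
K' ⊕ ipad = 2e 36 36; K' ⊕ opad = 44 5c 5c.
m1: inner = H(2e 36 36 2d 14 38 36) = 49; tag = H(44 5c 5c 49) = 45 ← matches
m2: inner = H(2e 36 36 c0 65 36 f0) = e5; tag = H(44 5c 5c e5) = e1
m3: inner = H(2e 36 36 8e 3a 0a c6) = 32; tag = H(44 5c 5c 32) = 2e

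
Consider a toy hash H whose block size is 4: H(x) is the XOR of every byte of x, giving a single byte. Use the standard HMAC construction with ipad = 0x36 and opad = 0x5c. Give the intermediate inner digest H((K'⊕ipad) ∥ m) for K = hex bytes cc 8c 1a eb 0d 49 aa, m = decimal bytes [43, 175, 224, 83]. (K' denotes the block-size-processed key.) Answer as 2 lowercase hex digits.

68

Key hex bytes cc 8c 1a eb 0d 49 aa is 7 bytes > B = 4, so hash it first: H(key) = 5f, then zero-pad to 4 bytes: K' = 5f 00 00 00.
K' ⊕ ipad = 69 36 36 36.
Inner input = 69 36 36 36 ∥ 2b af e0 53.
Inner hash: XOR 69⊕36⊕36⊕36⊕2b⊕af⊕e0⊕53 = 68.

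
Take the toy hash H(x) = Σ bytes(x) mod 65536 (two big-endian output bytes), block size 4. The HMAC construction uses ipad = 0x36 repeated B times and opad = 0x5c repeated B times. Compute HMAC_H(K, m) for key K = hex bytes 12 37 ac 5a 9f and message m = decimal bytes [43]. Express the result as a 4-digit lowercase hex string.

026e

Key hex bytes 12 37 ac 5a 9f is 5 bytes > B = 4, so hash it first: H(key) = 01 ee, then zero-pad to 4 bytes: K' = 01 ee 00 00.
K' ⊕ ipad = 37 d8 36 36.  K' ⊕ opad = 5d b2 5c 5c.
Inner input = (K'⊕ipad) ∥ m = 37 d8 36 36 ∥ 2b.
Inner hash: sum = 55+216+54+54+43 = 422 → 01 a6.
Outer input = (K'⊕opad) ∥ inner = 5d b2 5c 5c ∥ 01 a6.
Outer hash (tag): sum = 93+178+92+92+1+166 = 622 → 02 6e.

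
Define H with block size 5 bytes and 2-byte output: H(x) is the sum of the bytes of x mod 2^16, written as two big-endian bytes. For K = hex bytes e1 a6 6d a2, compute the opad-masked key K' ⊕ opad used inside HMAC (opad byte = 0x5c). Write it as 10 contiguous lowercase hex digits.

Key hex bytes e1 a6 6d a2 is 4 bytes ≤ B = 5; zero-pad to 5 bytes: K' = e1 a6 6d a2 00.
XOR each byte with 0x5c: e1⊕5c=bd, a6⊕5c=fa, 6d⊕5c=31, a2⊕5c=fe, 00⊕5c=5c.

bdfa31fe5c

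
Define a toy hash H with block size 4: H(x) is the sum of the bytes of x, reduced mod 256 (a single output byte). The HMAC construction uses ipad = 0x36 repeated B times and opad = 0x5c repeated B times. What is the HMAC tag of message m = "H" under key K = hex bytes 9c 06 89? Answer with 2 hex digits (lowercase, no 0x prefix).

62

Key hex bytes 9c 06 89 is 3 bytes ≤ B = 4; zero-pad to 4 bytes: K' = 9c 06 89 00.
K' ⊕ ipad = aa 30 bf 36.  K' ⊕ opad = c0 5a d5 5c.
Inner input = (K'⊕ipad) ∥ m = aa 30 bf 36 ∥ 48.
Inner hash: sum = 170+48+191+54+72 = 535; mod 256 = 23 → 17.
Outer input = (K'⊕opad) ∥ inner = c0 5a d5 5c ∥ 17.
Outer hash (tag): sum = 192+90+213+92+23 = 610; mod 256 = 98 → 62.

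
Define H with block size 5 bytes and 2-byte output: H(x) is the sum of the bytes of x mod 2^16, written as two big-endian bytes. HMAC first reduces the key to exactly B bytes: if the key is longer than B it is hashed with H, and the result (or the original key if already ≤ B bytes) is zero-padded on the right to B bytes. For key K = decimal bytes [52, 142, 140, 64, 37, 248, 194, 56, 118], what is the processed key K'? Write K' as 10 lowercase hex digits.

|K| = 9 > B = 5, so first hash the key.
H(K): sum = 52+142+140+64+37+248+194+56+118 = 1051 → 04 1b.
Zero-pad H(K) = 04 1b to 5 bytes: K' = 04 1b 00 00 00.

041b000000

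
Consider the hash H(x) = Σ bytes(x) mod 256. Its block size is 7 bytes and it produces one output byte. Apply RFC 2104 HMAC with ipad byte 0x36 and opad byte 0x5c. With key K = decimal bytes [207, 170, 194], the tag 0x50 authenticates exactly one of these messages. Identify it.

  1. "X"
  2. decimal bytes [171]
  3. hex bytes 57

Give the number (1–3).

1

Key decimal bytes [207, 170, 194] = cf aa c2 is 3 bytes ≤ B = 7; zero-pad to 7 bytes: K' = cf aa c2 00 00 00 00.
K' ⊕ ipad = f9 9c f4 36 36 36 36; K' ⊕ opad = 93 f6 9e 5c 5c 5c 5c.
m1: inner = H(f9 9c f4 36 36 36 36 58) = b9; tag = H(93 f6 9e 5c 5c 5c 5c b9) = 50 ← matches
m2: inner = H(f9 9c f4 36 36 36 36 ab) = 0c; tag = H(93 f6 9e 5c 5c 5c 5c 0c) = a3
m3: inner = H(f9 9c f4 36 36 36 36 57) = b8; tag = H(93 f6 9e 5c 5c 5c 5c b8) = 4f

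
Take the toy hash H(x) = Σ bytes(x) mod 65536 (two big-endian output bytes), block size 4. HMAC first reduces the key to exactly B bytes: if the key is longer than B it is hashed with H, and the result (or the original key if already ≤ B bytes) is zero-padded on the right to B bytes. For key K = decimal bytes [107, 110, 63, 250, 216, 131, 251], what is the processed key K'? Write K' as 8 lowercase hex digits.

04680000

|K| = 7 > B = 4, so first hash the key.
H(K): sum = 107+110+63+250+216+131+251 = 1128 → 04 68.
Zero-pad H(K) = 04 68 to 4 bytes: K' = 04 68 00 00.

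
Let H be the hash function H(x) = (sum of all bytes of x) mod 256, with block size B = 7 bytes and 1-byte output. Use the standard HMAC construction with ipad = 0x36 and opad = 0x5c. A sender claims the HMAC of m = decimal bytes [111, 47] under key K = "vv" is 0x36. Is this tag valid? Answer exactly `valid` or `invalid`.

Key "vv" = 76 76 is 2 bytes ≤ B = 7; zero-pad to 7 bytes: K' = 76 76 00 00 00 00 00.
K' ⊕ ipad = 40 40 36 36 36 36 36; K' ⊕ opad = 2a 2a 5c 5c 5c 5c 5c.
Inner hash: sum = 64+64+54+54+54+54+54+111+47 = 556; mod 256 = 44 → 2c.
Outer hash (recomputed tag): sum = 42+42+92+92+92+92+92+44 = 588; mod 256 = 76 → 4c.
Recomputed tag = 4c; claimed = 36 → mismatch.

invalid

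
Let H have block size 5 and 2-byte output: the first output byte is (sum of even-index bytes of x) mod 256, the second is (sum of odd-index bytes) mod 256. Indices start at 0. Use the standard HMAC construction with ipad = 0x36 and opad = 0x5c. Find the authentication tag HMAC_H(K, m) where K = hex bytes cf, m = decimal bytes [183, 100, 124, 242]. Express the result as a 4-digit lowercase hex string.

Key hex bytes cf is 1 byte ≤ B = 5; zero-pad to 5 bytes: K' = cf 00 00 00 00.
K' ⊕ ipad = f9 36 36 36 36.  K' ⊕ opad = 93 5c 5c 5c 5c.
Inner input = (K'⊕ipad) ∥ m = f9 36 36 36 36 ∥ b7 64 7c f2.
Inner hash: even-index sum = 699 mod 256 = 187; odd-index sum = 415 mod 256 = 159 → bb 9f.
Outer input = (K'⊕opad) ∥ inner = 93 5c 5c 5c 5c ∥ bb 9f.
Outer hash (tag): even-index sum = 490 mod 256 = 234; odd-index sum = 371 mod 256 = 115 → ea 73.

ea73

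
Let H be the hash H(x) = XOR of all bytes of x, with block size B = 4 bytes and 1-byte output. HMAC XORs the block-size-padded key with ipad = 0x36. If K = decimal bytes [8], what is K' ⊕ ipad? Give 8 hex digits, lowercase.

3e363636

Key decimal bytes [8] = 08 is 1 byte ≤ B = 4; zero-pad to 4 bytes: K' = 08 00 00 00.
XOR each byte with 0x36: 08⊕36=3e, 00⊕36=36, 00⊕36=36, 00⊕36=36.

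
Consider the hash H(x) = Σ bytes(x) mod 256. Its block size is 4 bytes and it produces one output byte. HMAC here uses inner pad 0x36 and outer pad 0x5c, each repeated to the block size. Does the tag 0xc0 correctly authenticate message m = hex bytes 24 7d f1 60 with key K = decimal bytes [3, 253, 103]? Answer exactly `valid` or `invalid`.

invalid

Key decimal bytes [3, 253, 103] = 03 fd 67 is 3 bytes ≤ B = 4; zero-pad to 4 bytes: K' = 03 fd 67 00.
K' ⊕ ipad = 35 cb 51 36; K' ⊕ opad = 5f a1 3b 5c.
Inner hash: sum = 53+203+81+54+36+125+241+96 = 889; mod 256 = 121 → 79.
Outer hash (recomputed tag): sum = 95+161+59+92+121 = 528; mod 256 = 16 → 10.
Recomputed tag = 10; claimed = c0 → mismatch.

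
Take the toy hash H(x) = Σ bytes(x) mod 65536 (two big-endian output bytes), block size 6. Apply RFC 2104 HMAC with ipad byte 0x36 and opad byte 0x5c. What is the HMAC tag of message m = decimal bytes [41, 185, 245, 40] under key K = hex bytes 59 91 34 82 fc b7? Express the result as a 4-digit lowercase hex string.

Key hex bytes 59 91 34 82 fc b7 is exactly B = 6 bytes: K' = 59 91 34 82 fc b7.
K' ⊕ ipad = 6f a7 02 b4 ca 81.  K' ⊕ opad = 05 cd 68 de a0 eb.
Inner input = (K'⊕ipad) ∥ m = 6f a7 02 b4 ca 81 ∥ 29 b9 f5 28.
Inner hash: sum = 111+167+2+180+202+129+41+185+245+40 = 1302 → 05 16.
Outer input = (K'⊕opad) ∥ inner = 05 cd 68 de a0 eb ∥ 05 16.
Outer hash (tag): sum = 5+205+104+222+160+235+5+22 = 958 → 03 be.

03be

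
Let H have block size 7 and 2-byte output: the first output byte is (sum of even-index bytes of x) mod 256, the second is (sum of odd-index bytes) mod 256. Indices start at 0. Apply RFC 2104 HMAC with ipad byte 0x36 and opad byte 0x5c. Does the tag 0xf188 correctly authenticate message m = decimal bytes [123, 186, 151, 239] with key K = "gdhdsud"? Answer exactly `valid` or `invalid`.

Key "gdhdsud" = 67 64 68 64 73 75 64 is exactly B = 7 bytes: K' = 67 64 68 64 73 75 64.
K' ⊕ ipad = 51 52 5e 52 45 43 52; K' ⊕ opad = 3b 38 34 38 2f 29 38.
Inner hash: even-index sum = 751 mod 256 = 239; odd-index sum = 505 mod 256 = 249 → ef f9.
Outer hash (recomputed tag): even-index sum = 463 mod 256 = 207; odd-index sum = 392 mod 256 = 136 → cf 88.
Recomputed tag = cf88; claimed = f188 → mismatch.

invalid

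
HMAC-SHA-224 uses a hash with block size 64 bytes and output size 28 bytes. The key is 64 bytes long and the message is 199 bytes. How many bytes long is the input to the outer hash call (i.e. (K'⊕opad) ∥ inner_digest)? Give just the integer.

Key is 64 ≤ 64 bytes, zero-padded: |K'| = 64.
Outer input = (K'⊕opad) ∥ H(inner) → 64 + 28 = 92 bytes.

92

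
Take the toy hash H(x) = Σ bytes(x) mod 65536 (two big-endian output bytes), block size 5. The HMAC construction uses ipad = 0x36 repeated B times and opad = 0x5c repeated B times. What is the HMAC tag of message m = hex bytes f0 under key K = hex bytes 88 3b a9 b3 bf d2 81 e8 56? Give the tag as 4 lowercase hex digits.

01c0

Key hex bytes 88 3b a9 b3 bf d2 81 e8 56 is 9 bytes > B = 5, so hash it first: H(key) = 05 6f, then zero-pad to 5 bytes: K' = 05 6f 00 00 00.
K' ⊕ ipad = 33 59 36 36 36.  K' ⊕ opad = 59 33 5c 5c 5c.
Inner input = (K'⊕ipad) ∥ m = 33 59 36 36 36 ∥ f0.
Inner hash: sum = 51+89+54+54+54+240 = 542 → 02 1e.
Outer input = (K'⊕opad) ∥ inner = 59 33 5c 5c 5c ∥ 02 1e.
Outer hash (tag): sum = 89+51+92+92+92+2+30 = 448 → 01 c0.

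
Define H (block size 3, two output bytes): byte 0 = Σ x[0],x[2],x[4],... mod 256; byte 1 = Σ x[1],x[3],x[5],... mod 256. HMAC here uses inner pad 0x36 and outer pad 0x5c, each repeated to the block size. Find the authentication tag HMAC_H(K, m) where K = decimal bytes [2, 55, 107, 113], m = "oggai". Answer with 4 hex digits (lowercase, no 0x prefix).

Key decimal bytes [2, 55, 107, 113] = 02 37 6b 71 is 4 bytes > B = 3, so hash it first: H(key) = 6d a8, then zero-pad to 3 bytes: K' = 6d a8 00.
K' ⊕ ipad = 5b 9e 36.  K' ⊕ opad = 31 f4 5c.
Inner input = (K'⊕ipad) ∥ m = 5b 9e 36 ∥ 6f 67 67 61 69.
Inner hash: even-index sum = 345 mod 256 = 89; odd-index sum = 477 mod 256 = 221 → 59 dd.
Outer input = (K'⊕opad) ∥ inner = 31 f4 5c ∥ 59 dd.
Outer hash (tag): even-index sum = 362 mod 256 = 106; odd-index sum = 333 mod 256 = 77 → 6a 4d.

6a4d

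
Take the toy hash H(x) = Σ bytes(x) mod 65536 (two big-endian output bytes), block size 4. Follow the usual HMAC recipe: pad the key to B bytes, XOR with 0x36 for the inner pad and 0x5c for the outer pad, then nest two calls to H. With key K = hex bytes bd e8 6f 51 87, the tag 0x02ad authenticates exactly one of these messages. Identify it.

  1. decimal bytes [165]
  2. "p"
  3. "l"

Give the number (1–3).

Key hex bytes bd e8 6f 51 87 is 5 bytes > B = 4, so hash it first: H(key) = 02 ec, then zero-pad to 4 bytes: K' = 02 ec 00 00.
K' ⊕ ipad = 34 da 36 36; K' ⊕ opad = 5e b0 5c 5c.
m1: inner = H(34 da 36 36 a5) = 02 1f; tag = H(5e b0 5c 5c 02 1f) = 01e7
m2: inner = H(34 da 36 36 70) = 01 ea; tag = H(5e b0 5c 5c 01 ea) = 02b1
m3: inner = H(34 da 36 36 6c) = 01 e6; tag = H(5e b0 5c 5c 01 e6) = 02ad ← matches

3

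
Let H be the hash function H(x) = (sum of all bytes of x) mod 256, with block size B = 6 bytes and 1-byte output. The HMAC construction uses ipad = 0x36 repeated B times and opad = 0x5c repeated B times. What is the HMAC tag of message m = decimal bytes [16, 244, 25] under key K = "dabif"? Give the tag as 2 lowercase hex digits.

7d

Key "dabif" = 64 61 62 69 66 is 5 bytes ≤ B = 6; zero-pad to 6 bytes: K' = 64 61 62 69 66 00.
K' ⊕ ipad = 52 57 54 5f 50 36.  K' ⊕ opad = 38 3d 3e 35 3a 5c.
Inner input = (K'⊕ipad) ∥ m = 52 57 54 5f 50 36 ∥ 10 f4 19.
Inner hash: sum = 82+87+84+95+80+54+16+244+25 = 767; mod 256 = 255 → ff.
Outer input = (K'⊕opad) ∥ inner = 38 3d 3e 35 3a 5c ∥ ff.
Outer hash (tag): sum = 56+61+62+53+58+92+255 = 637; mod 256 = 125 → 7d.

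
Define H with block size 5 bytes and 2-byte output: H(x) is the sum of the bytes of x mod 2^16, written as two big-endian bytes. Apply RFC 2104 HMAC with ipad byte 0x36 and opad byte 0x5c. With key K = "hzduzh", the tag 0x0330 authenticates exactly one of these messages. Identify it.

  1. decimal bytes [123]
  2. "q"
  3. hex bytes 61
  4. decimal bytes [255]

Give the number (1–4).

1

Key "hzduzh" = 68 7a 64 75 7a 68 is 6 bytes > B = 5, so hash it first: H(key) = 02 9d, then zero-pad to 5 bytes: K' = 02 9d 00 00 00.
K' ⊕ ipad = 34 ab 36 36 36; K' ⊕ opad = 5e c1 5c 5c 5c.
m1: inner = H(34 ab 36 36 36 7b) = 01 fc; tag = H(5e c1 5c 5c 5c 01 fc) = 0330 ← matches
m2: inner = H(34 ab 36 36 36 71) = 01 f2; tag = H(5e c1 5c 5c 5c 01 f2) = 0326
m3: inner = H(34 ab 36 36 36 61) = 01 e2; tag = H(5e c1 5c 5c 5c 01 e2) = 0316
m4: inner = H(34 ab 36 36 36 ff) = 02 80; tag = H(5e c1 5c 5c 5c 02 80) = 02b5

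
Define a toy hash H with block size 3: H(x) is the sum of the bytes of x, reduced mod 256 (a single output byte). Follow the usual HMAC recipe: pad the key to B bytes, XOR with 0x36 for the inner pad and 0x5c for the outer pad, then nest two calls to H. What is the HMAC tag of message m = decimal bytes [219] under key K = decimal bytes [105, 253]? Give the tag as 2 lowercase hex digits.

Key decimal bytes [105, 253] = 69 fd is 2 bytes ≤ B = 3; zero-pad to 3 bytes: K' = 69 fd 00.
K' ⊕ ipad = 5f cb 36.  K' ⊕ opad = 35 a1 5c.
Inner input = (K'⊕ipad) ∥ m = 5f cb 36 ∥ db.
Inner hash: sum = 95+203+54+219 = 571; mod 256 = 59 → 3b.
Outer input = (K'⊕opad) ∥ inner = 35 a1 5c ∥ 3b.
Outer hash (tag): sum = 53+161+92+59 = 365; mod 256 = 109 → 6d.

6d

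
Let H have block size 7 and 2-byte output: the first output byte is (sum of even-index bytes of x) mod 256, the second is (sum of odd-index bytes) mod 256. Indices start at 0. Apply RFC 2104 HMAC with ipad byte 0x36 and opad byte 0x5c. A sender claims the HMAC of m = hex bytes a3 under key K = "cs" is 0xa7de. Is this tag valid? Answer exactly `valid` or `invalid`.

valid

Key "cs" = 63 73 is 2 bytes ≤ B = 7; zero-pad to 7 bytes: K' = 63 73 00 00 00 00 00.
K' ⊕ ipad = 55 45 36 36 36 36 36; K' ⊕ opad = 3f 2f 5c 5c 5c 5c 5c.
Inner hash: even-index sum = 247 mod 256 = 247; odd-index sum = 340 mod 256 = 84 → f7 54.
Outer hash (recomputed tag): even-index sum = 423 mod 256 = 167; odd-index sum = 478 mod 256 = 222 → a7 de.
Recomputed tag = a7de; claimed = a7de → match.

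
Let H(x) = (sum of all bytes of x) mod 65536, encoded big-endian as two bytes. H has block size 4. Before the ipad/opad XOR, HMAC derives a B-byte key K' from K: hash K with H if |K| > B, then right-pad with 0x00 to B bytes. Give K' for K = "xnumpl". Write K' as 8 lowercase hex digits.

|K| = 6 > B = 4, so first hash the key.
H(K): sum = 120+110+117+109+112+108 = 676 → 02 a4.
Zero-pad H(K) = 02 a4 to 4 bytes: K' = 02 a4 00 00.

02a40000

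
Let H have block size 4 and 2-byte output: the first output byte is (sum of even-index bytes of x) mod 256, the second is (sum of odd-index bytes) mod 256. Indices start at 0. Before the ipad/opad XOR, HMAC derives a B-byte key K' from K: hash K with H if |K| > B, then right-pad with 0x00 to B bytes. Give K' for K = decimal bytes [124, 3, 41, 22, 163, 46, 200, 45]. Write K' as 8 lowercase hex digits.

|K| = 8 > B = 4, so first hash the key.
H(K): even-index sum = 528 mod 256 = 16; odd-index sum = 116 mod 256 = 116 → 10 74.
Zero-pad H(K) = 10 74 to 4 bytes: K' = 10 74 00 00.

10740000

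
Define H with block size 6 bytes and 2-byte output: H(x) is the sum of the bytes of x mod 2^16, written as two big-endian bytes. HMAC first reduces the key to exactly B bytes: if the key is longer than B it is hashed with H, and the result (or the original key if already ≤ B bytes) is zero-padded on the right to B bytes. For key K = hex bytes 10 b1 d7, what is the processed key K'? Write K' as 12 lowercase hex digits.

Key hex bytes 10 b1 d7 is 3 bytes ≤ B = 6; zero-pad to 6 bytes: K' = 10 b1 d7 00 00 00.

10b1d7000000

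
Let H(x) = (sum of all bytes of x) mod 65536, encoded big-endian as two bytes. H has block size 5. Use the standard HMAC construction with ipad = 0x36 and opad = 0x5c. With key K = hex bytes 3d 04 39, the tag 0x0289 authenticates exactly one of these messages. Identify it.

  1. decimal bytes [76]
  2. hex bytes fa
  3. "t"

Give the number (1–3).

Key hex bytes 3d 04 39 is 3 bytes ≤ B = 5; zero-pad to 5 bytes: K' = 3d 04 39 00 00.
K' ⊕ ipad = 0b 32 0f 36 36; K' ⊕ opad = 61 58 65 5c 5c.
m1: inner = H(0b 32 0f 36 36 4c) = 01 04; tag = H(61 58 65 5c 5c 01 04) = 01db
m2: inner = H(0b 32 0f 36 36 fa) = 01 b2; tag = H(61 58 65 5c 5c 01 b2) = 0289 ← matches
m3: inner = H(0b 32 0f 36 36 74) = 01 2c; tag = H(61 58 65 5c 5c 01 2c) = 0203

2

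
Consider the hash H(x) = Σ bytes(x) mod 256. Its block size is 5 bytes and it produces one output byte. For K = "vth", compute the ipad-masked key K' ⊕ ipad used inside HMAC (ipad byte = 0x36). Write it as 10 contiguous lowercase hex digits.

Key "vth" = 76 74 68 is 3 bytes ≤ B = 5; zero-pad to 5 bytes: K' = 76 74 68 00 00.
XOR each byte with 0x36: 76⊕36=40, 74⊕36=42, 68⊕36=5e, 00⊕36=36, 00⊕36=36.

40425e3636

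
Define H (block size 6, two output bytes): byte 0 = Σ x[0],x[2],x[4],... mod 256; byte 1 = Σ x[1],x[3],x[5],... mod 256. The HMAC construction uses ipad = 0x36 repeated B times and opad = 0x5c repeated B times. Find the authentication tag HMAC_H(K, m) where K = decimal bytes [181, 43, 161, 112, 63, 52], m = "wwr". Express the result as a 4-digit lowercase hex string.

55e7

Key decimal bytes [181, 43, 161, 112, 63, 52] = b5 2b a1 70 3f 34 is exactly B = 6 bytes: K' = b5 2b a1 70 3f 34.
K' ⊕ ipad = 83 1d 97 46 09 02.  K' ⊕ opad = e9 77 fd 2c 63 68.
Inner input = (K'⊕ipad) ∥ m = 83 1d 97 46 09 02 ∥ 77 77 72.
Inner hash: even-index sum = 524 mod 256 = 12; odd-index sum = 220 mod 256 = 220 → 0c dc.
Outer input = (K'⊕opad) ∥ inner = e9 77 fd 2c 63 68 ∥ 0c dc.
Outer hash (tag): even-index sum = 597 mod 256 = 85; odd-index sum = 487 mod 256 = 231 → 55 e7.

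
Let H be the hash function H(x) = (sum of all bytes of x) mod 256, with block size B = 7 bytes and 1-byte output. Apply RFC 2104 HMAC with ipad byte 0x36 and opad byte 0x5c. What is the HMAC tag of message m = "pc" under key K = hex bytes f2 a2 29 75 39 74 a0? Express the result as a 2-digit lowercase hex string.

47

Key hex bytes f2 a2 29 75 39 74 a0 is exactly B = 7 bytes: K' = f2 a2 29 75 39 74 a0.
K' ⊕ ipad = c4 94 1f 43 0f 42 96.  K' ⊕ opad = ae fe 75 29 65 28 fc.
Inner input = (K'⊕ipad) ∥ m = c4 94 1f 43 0f 42 96 ∥ 70 63.
Inner hash: sum = 196+148+31+67+15+66+150+112+99 = 884; mod 256 = 116 → 74.
Outer input = (K'⊕opad) ∥ inner = ae fe 75 29 65 28 fc ∥ 74.
Outer hash (tag): sum = 174+254+117+41+101+40+252+116 = 1095; mod 256 = 71 → 47.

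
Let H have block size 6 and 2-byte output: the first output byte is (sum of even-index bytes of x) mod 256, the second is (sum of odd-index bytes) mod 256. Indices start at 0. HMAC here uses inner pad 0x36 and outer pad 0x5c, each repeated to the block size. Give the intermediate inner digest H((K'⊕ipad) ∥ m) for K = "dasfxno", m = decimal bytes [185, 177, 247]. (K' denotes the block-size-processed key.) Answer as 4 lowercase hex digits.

Key "dasfxno" = 64 61 73 66 78 6e 6f is 7 bytes > B = 6, so hash it first: H(key) = be 35, then zero-pad to 6 bytes: K' = be 35 00 00 00 00.
K' ⊕ ipad = 88 03 36 36 36 36.
Inner input = 88 03 36 36 36 36 ∥ b9 b1 f7.
Inner hash: even-index sum = 676 mod 256 = 164; odd-index sum = 288 mod 256 = 32 → a4 20.

a420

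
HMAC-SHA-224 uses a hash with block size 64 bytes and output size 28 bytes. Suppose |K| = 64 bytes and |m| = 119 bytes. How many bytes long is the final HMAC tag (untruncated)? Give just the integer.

28

The tag is one SHA-224 digest: 28 bytes.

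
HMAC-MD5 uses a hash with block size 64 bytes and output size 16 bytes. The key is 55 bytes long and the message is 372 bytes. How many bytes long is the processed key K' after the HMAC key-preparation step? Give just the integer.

64

Key is 55 ≤ 64 bytes, zero-padded: |K'| = 64.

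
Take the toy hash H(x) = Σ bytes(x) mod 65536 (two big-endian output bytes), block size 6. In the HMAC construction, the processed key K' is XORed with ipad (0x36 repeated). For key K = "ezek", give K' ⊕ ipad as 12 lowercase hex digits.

534c535d3636

Key "ezek" = 65 7a 65 6b is 4 bytes ≤ B = 6; zero-pad to 6 bytes: K' = 65 7a 65 6b 00 00.
XOR each byte with 0x36: 65⊕36=53, 7a⊕36=4c, 65⊕36=53, 6b⊕36=5d, 00⊕36=36, 00⊕36=36.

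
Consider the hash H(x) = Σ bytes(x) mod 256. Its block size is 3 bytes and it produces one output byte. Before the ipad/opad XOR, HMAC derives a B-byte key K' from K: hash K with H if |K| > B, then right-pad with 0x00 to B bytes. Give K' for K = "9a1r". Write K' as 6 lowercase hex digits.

|K| = 4 > B = 3, so first hash the key.
H(K): sum = 57+97+49+114 = 317; mod 256 = 61 → 3d.
Zero-pad H(K) = 3d to 3 bytes: K' = 3d 00 00.

3d0000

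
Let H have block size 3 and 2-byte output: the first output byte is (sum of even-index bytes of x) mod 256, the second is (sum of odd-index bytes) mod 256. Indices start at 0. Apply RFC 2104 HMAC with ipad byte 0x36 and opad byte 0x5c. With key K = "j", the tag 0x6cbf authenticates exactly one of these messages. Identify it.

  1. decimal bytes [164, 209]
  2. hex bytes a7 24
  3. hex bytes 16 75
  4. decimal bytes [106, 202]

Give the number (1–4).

1

Key "j" = 6a is 1 byte ≤ B = 3; zero-pad to 3 bytes: K' = 6a 00 00.
K' ⊕ ipad = 5c 36 36; K' ⊕ opad = 36 5c 5c.
m1: inner = H(5c 36 36 a4 d1) = 63 da; tag = H(36 5c 5c 63 da) = 6cbf ← matches
m2: inner = H(5c 36 36 a7 24) = b6 dd; tag = H(36 5c 5c b6 dd) = 6f12
m3: inner = H(5c 36 36 16 75) = 07 4c; tag = H(36 5c 5c 07 4c) = de63
m4: inner = H(5c 36 36 6a ca) = 5c a0; tag = H(36 5c 5c 5c a0) = 32b8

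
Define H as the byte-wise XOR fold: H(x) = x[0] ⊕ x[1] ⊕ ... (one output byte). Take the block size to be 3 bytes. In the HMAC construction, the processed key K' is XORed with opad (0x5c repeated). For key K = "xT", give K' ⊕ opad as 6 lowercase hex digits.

24085c

Key "xT" = 78 54 is 2 bytes ≤ B = 3; zero-pad to 3 bytes: K' = 78 54 00.
XOR each byte with 0x5c: 78⊕5c=24, 54⊕5c=08, 00⊕5c=5c.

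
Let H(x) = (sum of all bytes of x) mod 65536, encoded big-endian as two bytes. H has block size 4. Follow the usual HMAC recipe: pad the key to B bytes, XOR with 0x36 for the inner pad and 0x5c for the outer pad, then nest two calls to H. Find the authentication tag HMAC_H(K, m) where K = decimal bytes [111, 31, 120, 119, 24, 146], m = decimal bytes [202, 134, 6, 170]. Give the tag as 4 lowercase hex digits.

0244

Key decimal bytes [111, 31, 120, 119, 24, 146] = 6f 1f 78 77 18 92 is 6 bytes > B = 4, so hash it first: H(key) = 02 27, then zero-pad to 4 bytes: K' = 02 27 00 00.
K' ⊕ ipad = 34 11 36 36.  K' ⊕ opad = 5e 7b 5c 5c.
Inner input = (K'⊕ipad) ∥ m = 34 11 36 36 ∥ ca 86 06 aa.
Inner hash: sum = 52+17+54+54+202+134+6+170 = 689 → 02 b1.
Outer input = (K'⊕opad) ∥ inner = 5e 7b 5c 5c ∥ 02 b1.
Outer hash (tag): sum = 94+123+92+92+2+177 = 580 → 02 44.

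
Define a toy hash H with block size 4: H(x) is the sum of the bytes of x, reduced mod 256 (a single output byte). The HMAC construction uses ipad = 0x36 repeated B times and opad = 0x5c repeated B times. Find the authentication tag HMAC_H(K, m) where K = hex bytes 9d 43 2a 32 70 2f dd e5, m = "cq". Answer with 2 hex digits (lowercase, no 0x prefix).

Key hex bytes 9d 43 2a 32 70 2f dd e5 is 8 bytes > B = 4, so hash it first: H(key) = 9d, then zero-pad to 4 bytes: K' = 9d 00 00 00.
K' ⊕ ipad = ab 36 36 36.  K' ⊕ opad = c1 5c 5c 5c.
Inner input = (K'⊕ipad) ∥ m = ab 36 36 36 ∥ 63 71.
Inner hash: sum = 171+54+54+54+99+113 = 545; mod 256 = 33 → 21.
Outer input = (K'⊕opad) ∥ inner = c1 5c 5c 5c ∥ 21.
Outer hash (tag): sum = 193+92+92+92+33 = 502; mod 256 = 246 → f6.

f6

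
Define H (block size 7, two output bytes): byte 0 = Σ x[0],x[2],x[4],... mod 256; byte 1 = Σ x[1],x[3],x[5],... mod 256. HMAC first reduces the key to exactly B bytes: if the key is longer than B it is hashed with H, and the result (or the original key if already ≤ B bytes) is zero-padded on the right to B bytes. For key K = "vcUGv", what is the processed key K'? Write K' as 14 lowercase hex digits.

Key "vcUGv" = 76 63 55 47 76 is 5 bytes ≤ B = 7; zero-pad to 7 bytes: K' = 76 63 55 47 76 00 00.

76635547760000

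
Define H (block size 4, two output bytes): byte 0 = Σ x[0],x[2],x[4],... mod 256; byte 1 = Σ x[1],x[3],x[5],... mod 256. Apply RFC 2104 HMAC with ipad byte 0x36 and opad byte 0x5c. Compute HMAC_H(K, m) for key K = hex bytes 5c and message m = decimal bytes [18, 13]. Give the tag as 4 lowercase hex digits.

Key hex bytes 5c is 1 byte ≤ B = 4; zero-pad to 4 bytes: K' = 5c 00 00 00.
K' ⊕ ipad = 6a 36 36 36.  K' ⊕ opad = 00 5c 5c 5c.
Inner input = (K'⊕ipad) ∥ m = 6a 36 36 36 ∥ 12 0d.
Inner hash: even-index sum = 178 mod 256 = 178; odd-index sum = 121 mod 256 = 121 → b2 79.
Outer input = (K'⊕opad) ∥ inner = 00 5c 5c 5c ∥ b2 79.
Outer hash (tag): even-index sum = 270 mod 256 = 14; odd-index sum = 305 mod 256 = 49 → 0e 31.

0e31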